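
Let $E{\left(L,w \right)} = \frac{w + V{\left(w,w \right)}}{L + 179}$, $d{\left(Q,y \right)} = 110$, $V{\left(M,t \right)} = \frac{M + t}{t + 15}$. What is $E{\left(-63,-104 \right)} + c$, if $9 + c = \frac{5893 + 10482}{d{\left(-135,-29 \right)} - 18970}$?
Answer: $- \frac{3607063}{335708} \approx -10.745$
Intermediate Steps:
$V{\left(M,t \right)} = \frac{M + t}{15 + t}$
$E{\left(L,w \right)} = \frac{w + \frac{2 w}{15 + w}}{179 + L}$ ($E{\left(L,w \right)} = \frac{w + \frac{w + w}{15 + w}}{L + 179} = \frac{w + \frac{2 w}{15 + w}}{179 + L}$)
$c = - \frac{37223}{3772}$ ($c = -9 + \frac{5893 + 10482}{110 - 18970} = -9 + \frac{16375}{-18860} = -9 + 16375 \left(- \frac{1}{18860}\right) = -9 - \frac{3275}{3772} = - \frac{37223}{3772} \approx -9.8682$)
$E{\left(-63,-104 \right)} + c = - \frac{104 \left(17 - 104\right)}{\left(15 - 104\right) \left(179 - 63\right)} - \frac{37223}{3772} = \left(-104\right) \frac{1}{-89} \cdot \frac{1}{116} \left(-87\right) - \frac{37223}{3772} = \left(-104\right) \left(- \frac{1}{89}\right) \frac{1}{116} \left(-87\right) - \frac{37223}{3772} = - \frac{78}{89} - \frac{37223}{3772} = - \frac{3607063}{335708}$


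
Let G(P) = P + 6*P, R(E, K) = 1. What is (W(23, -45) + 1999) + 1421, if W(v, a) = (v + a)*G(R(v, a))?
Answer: 3266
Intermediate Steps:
G(P) = 7*P
W(v, a) = 7*a + 7*v (W(v, a) = (v + a)*(7*1) = (a + v)*7 = 7*a + 7*v)
(W(23, -45) + 1999) + 1421 = ((7*(-45) + 7*23) + 1999) + 1421 = ((-315 + 161) + 1999) + 1421 = (-154 + 1999) + 1421 = 1845 + 1421 = 3266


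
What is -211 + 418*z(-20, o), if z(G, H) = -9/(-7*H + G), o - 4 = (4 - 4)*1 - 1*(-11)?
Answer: -22613/125 ≈ -180.90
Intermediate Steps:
o = 15 (o = 4 + ((4 - 4)*1 - 1*(-11)) = 4 + (0*1 + 11) = 4 + (0 + 11) = 4 + 11 = 15)
z(G, H) = -9/(G - 7*H)
-211 + 418*z(-20, o) = -211 + 418*(-9/(-20 - 7*15)) = -211 + 418*(-9/(-20 - 105)) = -211 + 418*(-9/(-125)) = -211 + 418*(-9*(-1/125)) = -211 + 418*(9/125) = -211 + 3762/125 = -22613/125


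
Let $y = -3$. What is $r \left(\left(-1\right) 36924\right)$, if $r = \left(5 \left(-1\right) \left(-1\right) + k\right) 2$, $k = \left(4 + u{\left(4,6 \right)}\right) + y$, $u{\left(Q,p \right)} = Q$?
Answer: $-738480$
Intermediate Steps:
$k = 5$ ($k = \left(4 + 4\right) - 3 = 8 - 3 = 5$)
$r = 20$ ($r = \left(5 \left(-1\right) \left(-1\right) + 5\right) 2 = \left(\left(-5\right) \left(-1\right) + 5\right) 2 = \left(5 + 5\right) 2 = 10 \cdot 2 = 20$)
$r \left(\left(-1\right) 36924\right) = 20 \left(\left(-1\right) 36924\right) = 20 \left(-36924\right) = -738480$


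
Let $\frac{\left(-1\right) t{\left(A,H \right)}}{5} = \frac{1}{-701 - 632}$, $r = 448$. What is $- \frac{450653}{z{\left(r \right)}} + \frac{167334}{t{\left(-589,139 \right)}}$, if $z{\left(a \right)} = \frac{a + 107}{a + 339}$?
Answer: $\frac{24404576731}{555} \approx 4.3972 \cdot 10^{7}$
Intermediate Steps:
$z{\left(a \right)} = \frac{107 + a}{339 + a}$
$t{\left(A,H \right)} = \frac{5}{1333}$ ($t{\left(A,H \right)} = - \frac{5}{-701 - 632} = - \frac{5}{-1333} = \left(-5\right) \left(- \frac{1}{1333}\right) = \frac{5}{1333}$)
$- \frac{450653}{z{\left(r \right)}} + \frac{167334}{t{\left(-589,139 \right)}} = - \frac{450653}{\frac{1}{339 + 448} \left(107 + 448\right)} + \frac{167334}{\frac{5}{1333}} = - \frac{450653}{\frac{1}{787} \cdot 555} + 167334 \cdot \frac{1333}{5} = - \frac{450653}{\frac{1}{787} \cdot 555} + \frac{223056222}{5} = - \frac{450653}{\frac{555}{787}} + \frac{223056222}{5} = \left(-450653\right) \frac{787}{555} + \frac{223056222}{5} = - \frac{354663911}{555} + \frac{223056222}{5} = \frac{24404576731}{555}$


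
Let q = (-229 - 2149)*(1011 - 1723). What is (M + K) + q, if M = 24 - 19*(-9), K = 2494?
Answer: 1695825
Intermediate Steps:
M = 195 (M = 24 + 171 = 195)
q = 1693136 (q = -2378*(-712) = 1693136)
(M + K) + q = (195 + 2494) + 1693136 = 2689 + 1693136 = 1695825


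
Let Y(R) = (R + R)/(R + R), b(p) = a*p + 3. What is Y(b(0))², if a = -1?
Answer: 1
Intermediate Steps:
b(p) = 3 - p (b(p) = -p + 3 = 3 - p)
Y(R) = 1 (Y(R) = (2*R)/((2*R)) = (2*R)*(1/(2*R)) = 1)
Y(b(0))² = 1² = 1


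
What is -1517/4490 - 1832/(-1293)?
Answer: 6264199/5805570 ≈ 1.0790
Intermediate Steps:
-1517/4490 - 1832/(-1293) = -1517*1/4490 - 1832*(-1/1293) = -1517/4490 + 1832/1293 = 6264199/5805570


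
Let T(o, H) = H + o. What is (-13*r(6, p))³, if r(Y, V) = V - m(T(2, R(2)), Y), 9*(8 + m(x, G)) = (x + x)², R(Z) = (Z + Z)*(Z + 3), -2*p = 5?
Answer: 118002300064649/5832 ≈ 2.0234e+10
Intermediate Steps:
p = -5/2 (p = -½*5 = -5/2 ≈ -2.5000)
R(Z) = 2*Z*(3 + Z) (R(Z) = (2*Z)*(3 + Z) = 2*Z*(3 + Z))
m(x, G) = -8 + 4*x²/9 (m(x, G) = -8 + (x + x)²/9 = -8 + (2*x)²/9 = -8 + (4*x²)/9 = -8 + 4*x²/9)
r(Y, V) = -1864/9 + V (r(Y, V) = V - (-8 + 4*(2*2*(3 + 2) + 2)²/9) = V - (-8 + 4*(2*2*5 + 2)²/9) = V - (-8 + 4*(20 + 2)²/9) = V - (-8 + (4/9)*22²) = V - (-8 + (4/9)*484) = V - (-8 + 1936/9) = V - 1*1864/9 = V - 1864/9 = -1864/9 + V)
(-13*r(6, p))³ = (-13*(-1864/9 - 5/2))³ = (-13*(-3773/18))³ = (49049/18)³ = 118002300064649/5832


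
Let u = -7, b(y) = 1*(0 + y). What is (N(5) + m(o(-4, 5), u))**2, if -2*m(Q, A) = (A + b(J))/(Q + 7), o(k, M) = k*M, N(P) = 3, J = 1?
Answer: 1296/169 ≈ 7.6686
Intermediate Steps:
b(y) = y (b(y) = 1*y = y)
o(k, M) = M*k
m(Q, A) = -(1 + A)/(2*(7 + Q)) (m(Q, A) = -(A + 1)/(2*(Q + 7)) = -(1 + A)/(2*(7 + Q)))
(N(5) + m(o(-4, 5), u))**2 = (3 + (-1 - 1*(-7))/(2*(7 + 5*(-4))))**2 = (3 + (-1 + 7)/(2*(7 - 20)))**2 = (3 + (1/2)*6/(-13))**2 = (3 + (1/2)*(-1/13)*6)**2 = (3 - 3/13)**2 = (36/13)**2 = 1296/169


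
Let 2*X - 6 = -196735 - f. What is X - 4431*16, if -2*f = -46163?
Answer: -723205/4 ≈ -1.8080e+5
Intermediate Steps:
f = 46163/2 (f = -1/2*(-46163) = 46163/2 ≈ 23082.)
X = -439621/4 (X = 3 + (-196735 - 1*46163/2)/2 = 3 + (-196735 - 46163/2)/2 = 3 + (1/2)*(-439633/2) = 3 - 439633/4 = -439621/4 ≈ -1.0991e+5)
X - 4431*16 = -439621/4 - 4431*16 = -439621/4 - 70896 = -723205/4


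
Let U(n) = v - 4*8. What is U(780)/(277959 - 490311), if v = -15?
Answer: 47/212352 ≈ 0.00022133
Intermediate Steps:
U(n) = -47 (U(n) = -15 - 4*8 = -15 - 32 = -47)
U(780)/(277959 - 490311) = -47/(277959 - 490311) = -47/(-212352) = -47*(-1/212352) = 47/212352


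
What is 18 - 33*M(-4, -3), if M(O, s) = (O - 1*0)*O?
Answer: -510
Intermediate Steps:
M(O, s) = O**2 (M(O, s) = (O + 0)*O = O*O = O**2)
18 - 33*M(-4, -3) = 18 - 33*(-4)**2 = 18 - 33*16 = 18 - 528 = -510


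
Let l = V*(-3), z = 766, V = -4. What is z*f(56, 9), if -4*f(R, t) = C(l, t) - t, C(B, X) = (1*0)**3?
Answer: 3447/2 ≈ 1723.5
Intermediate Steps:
l = 12 (l = -4*(-3) = 12)
C(B, X) = 0 (C(B, X) = 0**3 = 0)
f(R, t) = t/4 (f(R, t) = -(0 - t)/4 = -(-1)*t/4 = t/4)
z*f(56, 9) = 766*((1/4)*9) = 766*(9/4) = 3447/2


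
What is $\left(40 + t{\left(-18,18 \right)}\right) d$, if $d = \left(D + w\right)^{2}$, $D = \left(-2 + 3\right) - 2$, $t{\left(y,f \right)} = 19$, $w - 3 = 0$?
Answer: $236$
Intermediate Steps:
$w = 3$ ($w = 3 + 0 = 3$)
$D = -1$ ($D = 1 - 2 = -1$)
$d = 4$ ($d = \left(-1 + 3\right)^{2} = 2^{2} = 4$)
$\left(40 + t{\left(-18,18 \right)}\right) d = \left(40 + 19\right) 4 = 59 \cdot 4 = 236$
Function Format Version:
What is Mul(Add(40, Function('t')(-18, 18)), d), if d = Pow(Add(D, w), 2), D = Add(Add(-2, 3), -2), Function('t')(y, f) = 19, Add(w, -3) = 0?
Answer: 236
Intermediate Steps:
w = 3 (w = Add(3, 0) = 3)
D = -1 (D = Add(1, -2) = -1)
d = 4 (d = Pow(Add(-1, 3), 2) = Pow(2, 2) = 4)
Mul(Add(40, Function('t')(-18, 18)), d) = Mul(Add(40, 19), 4) = Mul(59, 4) = 236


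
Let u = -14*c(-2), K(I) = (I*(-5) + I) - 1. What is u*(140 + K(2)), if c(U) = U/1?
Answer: 3668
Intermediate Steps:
c(U) = U (c(U) = U*1 = U)
K(I) = -1 - 4*I (K(I) = (-5*I + I) - 1 = -4*I - 1 = -1 - 4*I)
u = 28 (u = -14*(-2) = 28)
u*(140 + K(2)) = 28*(140 + (-1 - 4*2)) = 28*(140 + (-1 - 8)) = 28*(140 - 9) = 28*131 = 3668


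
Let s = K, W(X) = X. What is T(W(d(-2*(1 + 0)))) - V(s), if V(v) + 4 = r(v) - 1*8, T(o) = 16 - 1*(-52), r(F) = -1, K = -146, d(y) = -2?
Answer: 81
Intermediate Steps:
T(o) = 68 (T(o) = 16 + 52 = 68)
s = -146
V(v) = -13 (V(v) = -4 + (-1 - 1*8) = -4 + (-1 - 8) = -4 - 9 = -13)
T(W(d(-2*(1 + 0)))) - V(s) = 68 - 1*(-13) = 68 + 13 = 81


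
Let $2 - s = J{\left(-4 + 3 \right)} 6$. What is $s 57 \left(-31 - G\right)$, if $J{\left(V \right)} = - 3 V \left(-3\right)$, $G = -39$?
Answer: $25536$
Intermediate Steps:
$J{\left(V \right)} = 9 V$
$s = 56$ ($s = 2 - 9 \left(-4 + 3\right) 6 = 2 - 9 \left(-1\right) 6 = 2 - \left(-9\right) 6 = 2 - -54 = 2 + 54 = 56$)
$s 57 \left(-31 - G\right) = 56 \cdot 57 \left(-31 - -39\right) = 3192 \left(-31 + 39\right) = 3192 \cdot 8 = 25536$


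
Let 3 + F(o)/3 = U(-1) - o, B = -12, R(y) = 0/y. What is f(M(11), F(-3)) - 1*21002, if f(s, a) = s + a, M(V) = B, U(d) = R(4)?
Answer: -21014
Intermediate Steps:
R(y) = 0
U(d) = 0
M(V) = -12
F(o) = -9 - 3*o (F(o) = -9 + 3*(0 - o) = -9 + 3*(-o) = -9 - 3*o)
f(s, a) = a + s
f(M(11), F(-3)) - 1*21002 = ((-9 - 3*(-3)) - 12) - 1*21002 = ((-9 + 9) - 12) - 21002 = (0 - 12) - 21002 = -12 - 21002 = -21014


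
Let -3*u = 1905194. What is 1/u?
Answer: -3/1905194 ≈ -1.5746e-6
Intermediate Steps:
u = -1905194/3 (u = -⅓*1905194 = -1905194/3 ≈ -6.3507e+5)
1/u = 1/(-1905194/3) = -3/1905194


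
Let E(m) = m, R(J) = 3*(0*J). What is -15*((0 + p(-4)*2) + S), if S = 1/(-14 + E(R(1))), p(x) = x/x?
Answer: -405/14 ≈ -28.929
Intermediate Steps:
p(x) = 1
R(J) = 0 (R(J) = 3*0 = 0)
S = -1/14 (S = 1/(-14 + 0) = 1/(-14) = -1/14 ≈ -0.071429)
-15*((0 + p(-4)*2) + S) = -15*((0 + 1*2) - 1/14) = -15*((0 + 2) - 1/14) = -15*(2 - 1/14) = -15*27/14 = -405/14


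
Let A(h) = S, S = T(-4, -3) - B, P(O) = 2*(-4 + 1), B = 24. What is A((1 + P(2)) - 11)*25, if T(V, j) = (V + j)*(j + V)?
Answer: 625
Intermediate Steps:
T(V, j) = (V + j)² (T(V, j) = (V + j)*(V + j) = (V + j)²)
P(O) = -6 (P(O) = 2*(-3) = -6)
S = 25 (S = (-4 - 3)² - 1*24 = (-7)² - 24 = 49 - 24 = 25)
A(h) = 25
A((1 + P(2)) - 11)*25 = 25*25 = 625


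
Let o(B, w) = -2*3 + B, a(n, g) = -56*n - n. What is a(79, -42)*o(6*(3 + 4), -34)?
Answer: -162108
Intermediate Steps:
a(n, g) = -57*n
o(B, w) = -6 + B
a(79, -42)*o(6*(3 + 4), -34) = (-57*79)*(-6 + 6*(3 + 4)) = -4503*(-6 + 6*7) = -4503*(-6 + 42) = -4503*36 = -162108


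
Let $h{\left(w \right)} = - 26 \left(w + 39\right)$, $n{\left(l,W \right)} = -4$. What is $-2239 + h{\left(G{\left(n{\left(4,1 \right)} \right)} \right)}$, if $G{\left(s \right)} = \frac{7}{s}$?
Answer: $- \frac{6415}{2} \approx -3207.5$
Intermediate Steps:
$h{\left(w \right)} = -1014 - 26 w$ ($h{\left(w \right)} = - 26 \left(39 + w\right) = -1014 - 26 w$)
$-2239 + h{\left(G{\left(n{\left(4,1 \right)} \right)} \right)} = -2239 - \left(1014 + 26 \frac{7}{-4}\right) = -2239 - \left(1014 + 26 \cdot 7 \left(- \frac{1}{4}\right)\right) = -2239 - \frac{1937}{2} = - \frac{6415}{2}$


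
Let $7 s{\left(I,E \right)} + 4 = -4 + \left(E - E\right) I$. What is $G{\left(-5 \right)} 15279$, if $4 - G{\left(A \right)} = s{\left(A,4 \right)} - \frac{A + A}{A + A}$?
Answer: $\frac{656997}{7} \approx 93857.0$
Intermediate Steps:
$s{\left(I,E \right)} = - \frac{8}{7}$ ($s{\left(I,E \right)} = - \frac{4}{7} + \frac{-4 + \left(E - E\right) I}{7} = - \frac{4}{7} + \frac{-4 + 0 I}{7} = - \frac{4}{7} + \frac{-4 + 0}{7} = - \frac{4}{7} + \frac{1}{7} \left(-4\right) = - \frac{4}{7} - \frac{4}{7} = - \frac{8}{7}$)
$G{\left(A \right)} = \frac{43}{7}$ ($G{\left(A \right)} = 4 - \left(- \frac{8}{7} - \frac{A + A}{A + A}\right) = 4 - \left(- \frac{8}{7} - \frac{2 A}{2 A}\right) = 4 - \left(- \frac{8}{7} - 2 A \frac{1}{2 A}\right) = 4 - \left(- \frac{8}{7} - 1\right) = 4 - - \frac{15}{7} = 4 + \frac{15}{7} = \frac{43}{7}$)
$G{\left(-5 \right)} 15279 = \frac{43}{7} \cdot 15279 = \frac{656997}{7}$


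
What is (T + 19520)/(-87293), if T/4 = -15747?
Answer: 43468/87293 ≈ 0.49796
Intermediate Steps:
T = -62988 (T = 4*(-15747) = -62988)
(T + 19520)/(-87293) = (-62988 + 19520)/(-87293) = -43468*(-1/87293) = 43468/87293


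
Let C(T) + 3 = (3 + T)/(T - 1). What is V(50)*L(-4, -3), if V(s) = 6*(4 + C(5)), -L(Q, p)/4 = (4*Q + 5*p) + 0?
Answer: 2232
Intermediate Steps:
L(Q, p) = -20*p - 16*Q (L(Q, p) = -4*((4*Q + 5*p) + 0) = -4*(4*Q + 5*p) = -20*p - 16*Q)
C(T) = -3 + (3 + T)/(-1 + T) (C(T) = -3 + (3 + T)/(T - 1) = -3 + (3 + T)/(-1 + T))
V(s) = 18 (V(s) = 6*(4 + 2*(3 - 1*5)/(-1 + 5)) = 6*(4 + 2*(3 - 5)/4) = 6*(4 + 2*(1/4)*(-2)) = 6*(4 - 1) = 6*3 = 18)
V(50)*L(-4, -3) = 18*(-20*(-3) - 16*(-4)) = 18*(60 + 64) = 18*124 = 2232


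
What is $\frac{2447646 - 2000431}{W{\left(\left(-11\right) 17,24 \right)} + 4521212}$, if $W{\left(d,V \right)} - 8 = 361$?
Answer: $\frac{447215}{4521581} \approx 0.098907$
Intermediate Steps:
$W{\left(d,V \right)} = 369$ ($W{\left(d,V \right)} = 8 + 361 = 369$)
$\frac{2447646 - 2000431}{W{\left(\left(-11\right) 17,24 \right)} + 4521212} = \frac{2447646 - 2000431}{369 + 4521212} = \frac{447215}{4521581}$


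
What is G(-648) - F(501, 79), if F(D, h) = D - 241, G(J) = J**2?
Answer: 419644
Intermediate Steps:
F(D, h) = -241 + D
G(-648) - F(501, 79) = (-648)**2 - (-241 + 501) = 419904 - 1*260 = 419904 - 260 = 419644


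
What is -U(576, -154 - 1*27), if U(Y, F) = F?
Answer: 181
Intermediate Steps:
-U(576, -154 - 1*27) = -(-154 - 1*27) = -(-154 - 27) = -1*(-181) = 181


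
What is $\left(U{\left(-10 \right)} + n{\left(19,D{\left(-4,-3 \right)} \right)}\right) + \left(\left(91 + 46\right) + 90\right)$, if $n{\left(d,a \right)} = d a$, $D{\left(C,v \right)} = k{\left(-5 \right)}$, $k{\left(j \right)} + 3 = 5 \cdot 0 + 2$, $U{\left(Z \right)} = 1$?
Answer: $209$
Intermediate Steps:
$k{\left(j \right)} = -1$ ($k{\left(j \right)} = -3 + \left(5 \cdot 0 + 2\right) = -3 + \left(0 + 2\right) = -3 + 2 = -1$)
$D{\left(C,v \right)} = -1$
$n{\left(d,a \right)} = a d$
$\left(U{\left(-10 \right)} + n{\left(19,D{\left(-4,-3 \right)} \right)}\right) + \left(\left(91 + 46\right) + 90\right) = \left(1 - 19\right) + \left(\left(91 + 46\right) + 90\right) = \left(1 - 19\right) + \left(137 + 90\right) = -18 + 227 = 209$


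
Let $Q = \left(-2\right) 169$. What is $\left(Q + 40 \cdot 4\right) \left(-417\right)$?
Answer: $74226$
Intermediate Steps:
$Q = -338$
$\left(Q + 40 \cdot 4\right) \left(-417\right) = \left(-338 + 40 \cdot 4\right) \left(-417\right) = \left(-338 + 160\right) \left(-417\right) = \left(-178\right) \left(-417\right) = 74226$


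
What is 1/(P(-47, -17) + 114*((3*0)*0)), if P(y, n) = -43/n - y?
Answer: 17/842 ≈ 0.020190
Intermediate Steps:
P(y, n) = -y - 43/n
1/(P(-47, -17) + 114*((3*0)*0)) = 1/((-1*(-47) - 43/(-17)) + 114*((3*0)*0)) = 1/((47 - 43*(-1/17)) + 114*(0*0)) = 1/((47 + 43/17) + 114*0) = 1/(842/17 + 0) = 1/(842/17) = 17/842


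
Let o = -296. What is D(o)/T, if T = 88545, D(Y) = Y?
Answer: -296/88545 ≈ -0.0033429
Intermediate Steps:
D(o)/T = -296/88545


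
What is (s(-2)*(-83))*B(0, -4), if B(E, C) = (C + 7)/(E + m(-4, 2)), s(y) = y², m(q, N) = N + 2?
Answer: -249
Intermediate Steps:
m(q, N) = 2 + N
B(E, C) = (7 + C)/(4 + E) (B(E, C) = (C + 7)/(E + (2 + 2)) = (7 + C)/(E + 4) = (7 + C)/(4 + E))
(s(-2)*(-83))*B(0, -4) = ((-2)²*(-83))*((7 - 4)/(4 + 0)) = (4*(-83))*(3/4) = -83*3 = -332*¾ = -249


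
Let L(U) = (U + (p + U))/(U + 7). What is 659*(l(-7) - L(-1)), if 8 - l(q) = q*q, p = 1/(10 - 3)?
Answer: -1126231/42 ≈ -26815.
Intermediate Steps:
p = 1/7 ≈ 0.14286
L(U) = (1/7 + 2*U)/(7 + U) (L(U) = (U + (1/7 + U))/(U + 7) = (1/7 + 2*U)/(7 + U))
l(q) = 8 - q**2 (l(q) = 8 - q*q = 8 - q**2)
659*(l(-7) - L(-1)) = 659*((8 - 1*(-7)**2) - (1 + 14*(-1))/(7*(7 - 1))) = 659*((8 - 1*49) - (1 - 14)/(7*6)) = 659*((8 - 49) - (-13)/(7*6)) = 659*(-41 - 1*(-13/42)) = 659*(-41 + 13/42) = 659*(-1709/42) = -1126231/42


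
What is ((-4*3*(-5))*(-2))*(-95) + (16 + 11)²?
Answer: 12129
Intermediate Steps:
((-4*3*(-5))*(-2))*(-95) + (16 + 11)² = (-12*(-5)*(-2))*(-95) + 27² = (60*(-2))*(-95) + 729 = -120*(-95) + 729 = 11400 + 729 = 12129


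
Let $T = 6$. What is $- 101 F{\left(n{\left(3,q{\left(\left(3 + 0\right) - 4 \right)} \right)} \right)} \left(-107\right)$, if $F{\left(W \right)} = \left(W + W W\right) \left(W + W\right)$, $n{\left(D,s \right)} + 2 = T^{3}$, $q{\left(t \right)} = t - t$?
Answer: $212814469960$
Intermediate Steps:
$q{\left(t \right)} = 0$
$n{\left(D,s \right)} = 214$ ($n{\left(D,s \right)} = -2 + 6^{3} = -2 + 216 = 214$)
$F{\left(W \right)} = 2 W \left(W + W^{2}\right)$ ($F{\left(W \right)} = \left(W + W^{2}\right) 2 W = 2 W \left(W + W^{2}\right)$)
$- 101 F{\left(n{\left(3,q{\left(\left(3 + 0\right) - 4 \right)} \right)} \right)} \left(-107\right) = - 101 \cdot 2 \cdot 214^{2} \left(1 + 214\right) \left(-107\right) = - 101 \cdot 2 \cdot 45796 \cdot 215 \left(-107\right) = \left(-101\right) 19692280 \left(-107\right) = \left(-1988920280\right) \left(-107\right) = 212814469960$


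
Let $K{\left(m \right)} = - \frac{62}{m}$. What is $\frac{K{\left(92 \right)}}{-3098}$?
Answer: $\frac{31}{142508} \approx 0.00021753$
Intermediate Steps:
$\frac{K{\left(92 \right)}}{-3098} = \frac{\left(-62\right) \frac{1}{92}}{-3098} = \left(-62\right) \frac{1}{92} \left(- \frac{1}{3098}\right) = \left(- \frac{31}{46}\right) \left(- \frac{1}{3098}\right) = \frac{31}{142508}$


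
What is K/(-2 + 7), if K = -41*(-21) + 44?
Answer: 181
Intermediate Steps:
K = 905 (K = 861 + 44 = 905)
K/(-2 + 7) = 905/(-2 + 7) = 905/5 = (1/5)*905 = 181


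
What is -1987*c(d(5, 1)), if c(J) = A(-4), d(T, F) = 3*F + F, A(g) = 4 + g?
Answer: 0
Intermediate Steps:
d(T, F) = 4*F
c(J) = 0 (c(J) = 4 - 4 = 0)
-1987*c(d(5, 1)) = -1987*0 = 0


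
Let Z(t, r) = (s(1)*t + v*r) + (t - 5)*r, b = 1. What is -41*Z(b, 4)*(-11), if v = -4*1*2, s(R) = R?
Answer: -21197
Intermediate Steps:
v = -8 (v = -4*2 = -8)
Z(t, r) = t - 8*r + r*(-5 + t) (Z(t, r) = (1*t - 8*r) + (t - 5)*r = (t - 8*r) + (-5 + t)*r = (t - 8*r) + r*(-5 + t) = t - 8*r + r*(-5 + t))
-41*Z(b, 4)*(-11) = -41*(1 - 13*4 + 4*1)*(-11) = -41*(1 - 52 + 4)*(-11) = -41*(-47)*(-11) = 1927*(-11) = -21197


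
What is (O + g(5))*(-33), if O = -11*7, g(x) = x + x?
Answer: 2211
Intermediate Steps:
g(x) = 2*x
O = -77
(O + g(5))*(-33) = (-77 + 2*5)*(-33) = (-77 + 10)*(-33) = -67*(-33) = 2211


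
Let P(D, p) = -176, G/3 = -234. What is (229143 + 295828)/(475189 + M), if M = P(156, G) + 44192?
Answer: 524971/519205 ≈ 1.0111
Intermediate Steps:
G = -702 (G = 3*(-234) = -702)
M = 44016 (M = -176 + 44192 = 44016)
(229143 + 295828)/(475189 + M) = (229143 + 295828)/(475189 + 44016) = 524971/519205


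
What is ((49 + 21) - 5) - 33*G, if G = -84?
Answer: 2837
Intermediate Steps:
((49 + 21) - 5) - 33*G = ((49 + 21) - 5) - 33*(-84) = (70 - 5) + 2772 = 65 + 2772 = 2837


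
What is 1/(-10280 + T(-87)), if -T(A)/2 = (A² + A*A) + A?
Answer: -1/40382 ≈ -2.4764e-5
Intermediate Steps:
T(A) = -4*A² - 2*A (T(A) = -2*((A² + A*A) + A) = -2*((A² + A²) + A) = -2*(2*A² + A) = -2*(A + 2*A²) = -4*A² - 2*A)
1/(-10280 + T(-87)) = 1/(-10280 - 2*(-87)*(1 + 2*(-87))) = 1/(-10280 - 2*(-87)*(1 - 174)) = 1/(-10280 - 2*(-87)*(-173)) = 1/(-10280 - 30102) = 1/(-40382) = -1/40382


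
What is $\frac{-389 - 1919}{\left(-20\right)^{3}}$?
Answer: $\frac{577}{2000} \approx 0.2885$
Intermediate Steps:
$\frac{-389 - 1919}{\left(-20\right)^{3}} = \frac{-389 - 1919}{-8000} = \left(-2308\right) \left(- \frac{1}{8000}\right) = \frac{577}{2000}$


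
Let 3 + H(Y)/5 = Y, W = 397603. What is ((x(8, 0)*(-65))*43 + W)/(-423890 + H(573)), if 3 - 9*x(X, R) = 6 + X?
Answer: -902293/947340 ≈ -0.95245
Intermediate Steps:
x(X, R) = -1/3 - X/9 (x(X, R) = 1/3 - (6 + X)/9 = 1/3 + (-2/3 - X/9) = -1/3 - X/9)
H(Y) = -15 + 5*Y
((x(8, 0)*(-65))*43 + W)/(-423890 + H(573)) = (((-1/3 - 1/9*8)*(-65))*43 + 397603)/(-423890 + (-15 + 5*573)) = (((-1/3 - 8/9)*(-65))*43 + 397603)/(-423890 + (-15 + 2865)) = (-11/9*(-65)*43 + 397603)/(-423890 + 2850) = ((715/9)*43 + 397603)/(-421040) = (30745/9 + 397603)*(-1/421040) = (3609172/9)*(-1/421040) = -902293/947340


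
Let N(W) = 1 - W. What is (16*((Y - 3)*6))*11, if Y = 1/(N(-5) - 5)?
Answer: -2112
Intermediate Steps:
Y = 1 (Y = 1/((1 - 1*(-5)) - 5) = 1/((1 + 5) - 5) = 1/(6 - 5) = 1/1 = 1)
(16*((Y - 3)*6))*11 = (16*((1 - 3)*6))*11 = (16*(-2*6))*11 = (16*(-12))*11 = -192*11 = -2112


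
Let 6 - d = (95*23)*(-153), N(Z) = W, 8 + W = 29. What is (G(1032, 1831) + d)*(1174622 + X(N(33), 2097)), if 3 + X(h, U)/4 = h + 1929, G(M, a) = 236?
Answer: 395571718270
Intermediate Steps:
W = 21 (W = -8 + 29 = 21)
N(Z) = 21
d = 334311 (d = 6 - 95*23*(-153) = 6 - 2185*(-153) = 6 - 1*(-334305) = 6 + 334305 = 334311)
X(h, U) = 7704 + 4*h (X(h, U) = -12 + 4*(h + 1929) = -12 + 4*(1929 + h) = -12 + (7716 + 4*h) = 7704 + 4*h)
(G(1032, 1831) + d)*(1174622 + X(N(33), 2097)) = (236 + 334311)*(1174622 + (7704 + 4*21)) = 334547*(1174622 + (7704 + 84)) = 334547*(1174622 + 7788) = 334547*1182410 = 395571718270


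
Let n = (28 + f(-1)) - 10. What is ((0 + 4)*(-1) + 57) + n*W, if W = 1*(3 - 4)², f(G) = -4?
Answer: 67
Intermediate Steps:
W = 1 (W = 1*(-1)² = 1*1 = 1)
n = 14 (n = (28 - 4) - 10 = 24 - 10 = 14)
((0 + 4)*(-1) + 57) + n*W = ((0 + 4)*(-1) + 57) + 14*1 = (4*(-1) + 57) + 14 = (-4 + 57) + 14 = 53 + 14 = 67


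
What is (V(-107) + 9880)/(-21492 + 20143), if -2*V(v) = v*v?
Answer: -8311/2698 ≈ -3.0804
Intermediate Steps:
V(v) = -v²/2 (V(v) = -v*v/2 = -v²/2)
(V(-107) + 9880)/(-21492 + 20143) = (-½*(-107)² + 9880)/(-21492 + 20143) = (-½*11449 + 9880)/(-1349) = (-11449/2 + 9880)*(-1/1349) = (8311/2)*(-1/1349) = -8311/2698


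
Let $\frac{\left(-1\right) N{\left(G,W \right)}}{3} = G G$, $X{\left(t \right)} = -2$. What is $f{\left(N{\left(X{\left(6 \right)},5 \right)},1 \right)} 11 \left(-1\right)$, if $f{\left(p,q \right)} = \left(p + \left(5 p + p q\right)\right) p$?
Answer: $-11088$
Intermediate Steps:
$N{\left(G,W \right)} = - 3 G^{2}$ ($N{\left(G,W \right)} = - 3 G G = - 3 G^{2}$)
$f{\left(p,q \right)} = p \left(6 p + p q\right)$ ($f{\left(p,q \right)} = \left(6 p + p q\right) p = p \left(6 p + p q\right)$)
$f{\left(N{\left(X{\left(6 \right)},5 \right)},1 \right)} 11 \left(-1\right) = \left(- 3 \left(-2\right)^{2}\right)^{2} \left(6 + 1\right) 11 \left(-1\right) = \left(\left(-3\right) 4\right)^{2} \cdot 7 \cdot 11 \left(-1\right) = \left(-12\right)^{2} \cdot 7 \cdot 11 \left(-1\right) = 144 \cdot 7 \cdot 11 \left(-1\right) = 1008 \cdot 11 \left(-1\right) = 11088 \left(-1\right) = -11088$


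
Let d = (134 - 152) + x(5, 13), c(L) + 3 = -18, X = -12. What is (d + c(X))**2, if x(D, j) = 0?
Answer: 1521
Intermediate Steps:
c(L) = -21 (c(L) = -3 - 18 = -21)
d = -18 (d = (134 - 152) + 0 = -18 + 0 = -18)
(d + c(X))**2 = (-18 - 21)**2 = (-39)**2 = 1521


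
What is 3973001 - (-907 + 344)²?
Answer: 3656032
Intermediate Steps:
3973001 - (-907 + 344)² = 3973001 - 1*(-563)² = 3973001 - 1*316969 = 3973001 - 316969 = 3656032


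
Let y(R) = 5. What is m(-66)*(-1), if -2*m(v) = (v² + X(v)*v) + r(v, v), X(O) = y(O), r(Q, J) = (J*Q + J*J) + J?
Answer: 6336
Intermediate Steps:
r(Q, J) = J + J² + J*Q (r(Q, J) = (J*Q + J²) + J = (J² + J*Q) + J = J + J² + J*Q)
X(O) = 5
m(v) = -5*v/2 - v²/2 - v*(1 + 2*v)/2 (m(v) = -((v² + 5*v) + v*(1 + v + v))/2 = -((v² + 5*v) + v*(1 + 2*v))/2 = -(v² + 5*v + v*(1 + 2*v))/2 = -5*v/2 - v²/2 - v*(1 + 2*v)/2)
m(-66)*(-1) = ((3/2)*(-66)*(-2 - 1*(-66)))*(-1) = ((3/2)*(-66)*(-2 + 66))*(-1) = ((3/2)*(-66)*64)*(-1) = -6336*(-1) = 6336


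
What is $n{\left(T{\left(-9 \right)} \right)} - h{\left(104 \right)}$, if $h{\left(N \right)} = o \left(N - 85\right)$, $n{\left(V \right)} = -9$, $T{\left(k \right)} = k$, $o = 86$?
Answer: $-1643$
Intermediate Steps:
$h{\left(N \right)} = -7310 + 86 N$ ($h{\left(N \right)} = 86 \left(N - 85\right) = 86 \left(-85 + N\right) = -7310 + 86 N$)
$n{\left(T{\left(-9 \right)} \right)} - h{\left(104 \right)} = -9 - \left(-7310 + 86 \cdot 104\right) = -9 - \left(-7310 + 8944\right) = -9 - 1634 = -1643$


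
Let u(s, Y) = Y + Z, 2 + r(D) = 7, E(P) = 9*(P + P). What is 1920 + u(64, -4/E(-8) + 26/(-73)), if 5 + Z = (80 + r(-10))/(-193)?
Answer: 970905721/507204 ≈ 1914.2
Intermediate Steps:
E(P) = 18*P (E(P) = 9*(2*P) = 18*P)
r(D) = 5 (r(D) = -2 + 7 = 5)
Z = -1050/193 (Z = -5 + (80 + 5)/(-193) = -5 + 85*(-1/193) = -5 - 85/193 = -1050/193 ≈ -5.4404)
u(s, Y) = -1050/193 + Y (u(s, Y) = Y - 1050/193 = -1050/193 + Y)
1920 + u(64, -4/E(-8) + 26/(-73)) = 1920 + (-1050/193 + (-4/(18*(-8)) + 26/(-73))) = 1920 + (-1050/193 + (-4/(-144) + 26*(-1/73))) = 1920 + (-1050/193 + (-4*(-1/144) - 26/73)) = 1920 + (-1050/193 + (1/36 - 26/73)) = 1920 + (-1050/193 - 863/2628) = 1920 - 2925959/507204 = 970905721/507204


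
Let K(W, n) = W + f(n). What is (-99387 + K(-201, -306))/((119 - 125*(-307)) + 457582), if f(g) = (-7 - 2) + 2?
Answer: -99595/496076 ≈ -0.20077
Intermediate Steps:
f(g) = -7 (f(g) = -9 + 2 = -7)
K(W, n) = -7 + W (K(W, n) = W - 7 = -7 + W)
(-99387 + K(-201, -306))/((119 - 125*(-307)) + 457582) = (-99387 + (-7 - 201))/((119 - 125*(-307)) + 457582) = (-99387 - 208)/((119 + 38375) + 457582) = -99595/(38494 + 457582) = -99595/496076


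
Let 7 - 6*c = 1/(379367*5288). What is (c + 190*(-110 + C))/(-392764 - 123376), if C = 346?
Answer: -179911073860237/2070849368226880 ≈ -0.086878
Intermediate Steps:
c = 4680882957/4012185392 (c = 7/6 - 1/(6*379367*5288) = 7/6 - 1/(2276202*5288) = 7/6 - ⅙*1/2006092696 = 7/6 - 1/12036556176 = 4680882957/4012185392 ≈ 1.1667)
(c + 190*(-110 + C))/(-392764 - 123376) = (4680882957/4012185392 + 190*(-110 + 346))/(-392764 - 123376) = (4680882957/4012185392 + 190*236)/(-516140) = (4680882957/4012185392 + 44840)*(-1/516140) = (179911073860237/4012185392)*(-1/516140) = -179911073860237/2070849368226880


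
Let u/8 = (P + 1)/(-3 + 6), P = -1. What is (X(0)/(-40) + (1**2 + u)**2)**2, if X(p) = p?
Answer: 1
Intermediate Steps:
u = 0 (u = 8*((-1 + 1)/(-3 + 6)) = 8*(0/3) = 8*(0*(1/3)) = 8*0 = 0)
(X(0)/(-40) + (1**2 + u)**2)**2 = (0/(-40) + (1**2 + 0)**2)**2 = (0*(-1/40) + (1 + 0)**2)**2 = (0 + 1**2)**2 = (0 + 1)**2 = 1**2 = 1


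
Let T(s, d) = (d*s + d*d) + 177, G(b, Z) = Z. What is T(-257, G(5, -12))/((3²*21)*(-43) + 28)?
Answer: -3405/8099 ≈ -0.42042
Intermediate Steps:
T(s, d) = 177 + d² + d*s (T(s, d) = (d*s + d²) + 177 = (d² + d*s) + 177 = 177 + d² + d*s)
T(-257, G(5, -12))/((3²*21)*(-43) + 28) = (177 + (-12)² - 12*(-257))/((3²*21)*(-43) + 28) = (177 + 144 + 3084)/((9*21)*(-43) + 28) = 3405/(189*(-43) + 28) = 3405/(-8127 + 28) = 3405/(-8099) = 3405*(-1/8099) = -3405/8099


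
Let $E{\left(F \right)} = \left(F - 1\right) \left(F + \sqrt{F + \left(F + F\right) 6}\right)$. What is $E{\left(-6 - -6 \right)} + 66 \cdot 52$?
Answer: $3432$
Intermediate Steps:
$E{\left(F \right)} = \left(-1 + F\right) \left(F + \sqrt{13} \sqrt{F}\right)$ ($E{\left(F \right)} = \left(-1 + F\right) \left(F + \sqrt{F + 2 F 6}\right) = \left(-1 + F\right) \left(F + \sqrt{F + 12 F}\right) = \left(-1 + F\right) \left(F + \sqrt{13 F}\right) = \left(-1 + F\right) \left(F + \sqrt{13} \sqrt{F}\right)$)
$E{\left(-6 - -6 \right)} + 66 \cdot 52 = \left(\left(-6 - -6\right)^{2} - \left(-6 - -6\right) + \sqrt{13} \left(-6 - -6\right)^{\frac{3}{2}} - \sqrt{13} \sqrt{-6 - -6}\right) + 66 \cdot 52 = \left(\left(-6 + 6\right)^{2} - \left(-6 + 6\right) + \sqrt{13} \left(-6 + 6\right)^{\frac{3}{2}} - \sqrt{13} \sqrt{-6 + 6}\right) + 3432 = \left(0^{2} - 0 + \sqrt{13} \cdot 0^{\frac{3}{2}} - \sqrt{13} \sqrt{0}\right) + 3432 = \left(0 + 0 + \sqrt{13} \cdot 0 - \sqrt{13} \cdot 0\right) + 3432 = \left(0 + 0 + 0 + 0\right) + 3432 = 0 + 3432 = 3432$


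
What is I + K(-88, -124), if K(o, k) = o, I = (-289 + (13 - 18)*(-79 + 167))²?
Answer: 531353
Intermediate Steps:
I = 531441 (I = (-289 - 5*88)² = (-289 - 440)² = (-729)² = 531441)
I + K(-88, -124) = 531441 - 88 = 531353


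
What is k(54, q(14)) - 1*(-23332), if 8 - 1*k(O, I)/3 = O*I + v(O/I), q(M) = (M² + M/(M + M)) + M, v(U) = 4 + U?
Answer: -4529021/421 ≈ -10758.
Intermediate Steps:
q(M) = ½ + M + M² (q(M) = (M² + M/((2*M))) + M = (M² + (1/(2*M))*M) + M = (M² + ½) + M = (½ + M²) + M = ½ + M + M²)
k(O, I) = 12 - 3*I*O - 3*O/I (k(O, I) = 24 - 3*(O*I + (4 + O/I)) = 24 - 3*(I*O + (4 + O/I)) = 24 - 3*(4 + I*O + O/I) = 24 + (-12 - 3*I*O - 3*O/I) = 12 - 3*I*O - 3*O/I)
k(54, q(14)) - 1*(-23332) = (12 - 3*(½ + 14 + 14²)*54 - 3*54/(½ + 14 + 14²)) - 1*(-23332) = (12 - 3*(½ + 14 + 196)*54 - 3*54/(½ + 14 + 196)) + 23332 = (12 - 3*421/2*54 - 3*54/421/2) + 23332 = (12 - 34101 - 3*54*2/421) + 23332 = (12 - 34101 - 324/421) + 23332 = -14351793/421 + 23332 = -4529021/421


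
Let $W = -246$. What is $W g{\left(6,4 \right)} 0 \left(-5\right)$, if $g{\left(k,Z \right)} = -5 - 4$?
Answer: $0$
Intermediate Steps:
$g{\left(k,Z \right)} = -9$ ($g{\left(k,Z \right)} = -5 - 4 = -9$)
$W g{\left(6,4 \right)} 0 \left(-5\right) = - 246 \left(-9\right) 0 \left(-5\right) = - 246 \cdot 0 \left(-5\right) = \left(-246\right) 0 = 0$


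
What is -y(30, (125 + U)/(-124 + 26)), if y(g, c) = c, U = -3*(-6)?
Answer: 143/98 ≈ 1.4592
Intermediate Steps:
U = 18
-y(30, (125 + U)/(-124 + 26)) = -(125 + 18)/(-124 + 26) = -143/(-98) = -143*(-1)/98 = -1*(-143/98) = 143/98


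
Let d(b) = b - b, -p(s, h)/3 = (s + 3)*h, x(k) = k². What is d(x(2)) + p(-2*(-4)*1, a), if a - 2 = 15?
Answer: -561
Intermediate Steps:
a = 17 (a = 2 + 15 = 17)
p(s, h) = -3*h*(3 + s) (p(s, h) = -3*(s + 3)*h = -3*(3 + s)*h = -3*h*(3 + s))
d(b) = 0
d(x(2)) + p(-2*(-4)*1, a) = 0 - 3*17*(3 - 2*(-4)*1) = 0 - 3*17*(3 + 8*1) = 0 - 3*17*(3 + 8) = 0 - 3*17*11 = 0 - 561 = -561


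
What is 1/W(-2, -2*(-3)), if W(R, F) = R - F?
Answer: -⅛ ≈ -0.12500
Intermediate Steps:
1/W(-2, -2*(-3)) = 1/(-2 - (-2)*(-3)) = 1/(-2 - 1*6) = 1/(-2 - 6) = 1/(-8) = -⅛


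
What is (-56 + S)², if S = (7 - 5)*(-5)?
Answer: 4356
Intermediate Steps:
S = -10 (S = 2*(-5) = -10)
(-56 + S)² = (-56 - 10)² = (-66)² = 4356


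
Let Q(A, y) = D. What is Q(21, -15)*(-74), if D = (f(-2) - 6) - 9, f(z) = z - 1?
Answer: 1332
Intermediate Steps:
f(z) = -1 + z
D = -18 (D = ((-1 - 2) - 6) - 9 = (-3 - 6) - 9 = -9 - 9 = -18)
Q(A, y) = -18
Q(21, -15)*(-74) = -18*(-74) = 1332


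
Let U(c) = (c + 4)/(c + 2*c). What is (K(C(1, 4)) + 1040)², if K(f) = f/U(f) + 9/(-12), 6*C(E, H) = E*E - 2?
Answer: 9141845769/8464 ≈ 1.0801e+6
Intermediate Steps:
U(c) = (4 + c)/(3*c) (U(c) = (4 + c)/((3*c)) = (4 + c)*(1/(3*c)) = (4 + c)/(3*c))
C(E, H) = -⅓ + E²/6 (C(E, H) = (E*E - 2)/6 = (E² - 2)/6 = (-2 + E²)/6 = -⅓ + E²/6)
K(f) = -¾ + 3*f²/(4 + f) (K(f) = f/(((4 + f)/(3*f))) + 9/(-12) = f*(3*f/(4 + f)) + 9*(-1/12) = 3*f²/(4 + f) - ¾ = -¾ + 3*f²/(4 + f))
(K(C(1, 4)) + 1040)² = (3*(-4 - (-⅓ + (⅙)*1²) + 4*(-⅓ + (⅙)*1²)²)/(4*(4 + (-⅓ + (⅙)*1²))) + 1040)² = (3*(-4 - (-⅓ + (⅙)*1) + 4*(-⅓ + (⅙)*1)²)/(4*(4 + (-⅓ + (⅙)*1))) + 1040)² = (3*(-4 - (-⅓ + ⅙) + 4*(-⅓ + ⅙)²)/(4*(4 + (-⅓ + ⅙))) + 1040)² = (3*(-4 - 1*(-⅙) + 4*(-⅙)²)/(4*(4 - ⅙)) + 1040)² = (3*(-4 + ⅙ + 4*(1/36))/(4*(23/6)) + 1040)² = ((¾)*(6/23)*(-4 + ⅙ + ⅑) + 1040)² = ((¾)*(6/23)*(-67/18) + 1040)² = (-67/92 + 1040)² = (95613/92)² = 9141845769/8464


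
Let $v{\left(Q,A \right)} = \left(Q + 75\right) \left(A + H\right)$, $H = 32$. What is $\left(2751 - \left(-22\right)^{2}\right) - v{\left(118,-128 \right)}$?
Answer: $20795$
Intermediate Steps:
$v{\left(Q,A \right)} = \left(32 + A\right) \left(75 + Q\right)$ ($v{\left(Q,A \right)} = \left(Q + 75\right) \left(A + 32\right) = \left(75 + Q\right) \left(32 + A\right) = \left(32 + A\right) \left(75 + Q\right)$)
$\left(2751 - \left(-22\right)^{2}\right) - v{\left(118,-128 \right)} = \left(2751 - \left(-22\right)^{2}\right) - \left(2400 + 32 \cdot 118 + 75 \left(-128\right) - 15104\right) = \left(2751 - 484\right) - \left(2400 + 3776 - 9600 - 15104\right) = \left(2751 - 484\right) - -18528 = 2267 + 18528 = 20795$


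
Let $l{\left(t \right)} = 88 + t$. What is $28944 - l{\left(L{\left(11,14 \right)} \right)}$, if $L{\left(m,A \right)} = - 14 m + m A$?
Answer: $28856$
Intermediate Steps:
$L{\left(m,A \right)} = - 14 m + A m$
$28944 - l{\left(L{\left(11,14 \right)} \right)} = 28944 - \left(88 + 11 \left(-14 + 14\right)\right) = 28944 - \left(88 + 11 \cdot 0\right) = 28944 - \left(88 + 0\right) = 28944 - 88 = 28856$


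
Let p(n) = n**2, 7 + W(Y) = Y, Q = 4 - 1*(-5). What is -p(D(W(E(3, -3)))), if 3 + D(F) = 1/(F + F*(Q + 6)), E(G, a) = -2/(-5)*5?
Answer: -58081/6400 ≈ -9.0751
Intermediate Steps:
E(G, a) = 2 (E(G, a) = -2*(-1/5)*5 = (2/5)*5 = 2)
Q = 9 (Q = 4 + 5 = 9)
W(Y) = -7 + Y
D(F) = -3 + 1/(16*F) (D(F) = -3 + 1/(F + F*(9 + 6)) = -3 + 1/(F + F*15) = -3 + 1/(F + 15*F) = -3 + 1/(16*F))
-p(D(W(E(3, -3)))) = -(-3 + 1/(16*(-7 + 2)))**2 = -(-3 + (1/16)/(-5))**2 = -(-3 + (1/16)*(-1/5))**2 = -(-3 - 1/80)**2 = -(-241/80)**2 = -1*58081/6400 = -58081/6400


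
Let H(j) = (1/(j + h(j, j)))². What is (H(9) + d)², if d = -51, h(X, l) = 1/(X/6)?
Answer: 1838865924/707281 ≈ 2599.9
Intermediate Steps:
h(X, l) = 6/X (h(X, l) = 1/(X*(⅙)) = 1/(X/6) = 6/X)
H(j) = (j + 6/j)⁻² (H(j) = (1/(j + 6/j))² = (j + 6/j)⁻²)
(H(9) + d)² = (9²/(6 + 9²)² - 51)² = (81/(6 + 81)² - 51)² = (81/87² - 51)² = (81*(1/7569) - 51)² = (9/841 - 51)² = (-42882/841)² = 1838865924/707281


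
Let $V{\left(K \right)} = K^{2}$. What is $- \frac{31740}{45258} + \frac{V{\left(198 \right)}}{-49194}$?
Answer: $- \frac{10295408}{6871673} \approx -1.4982$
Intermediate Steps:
$- \frac{31740}{45258} + \frac{V{\left(198 \right)}}{-49194} = - \frac{31740}{45258} + \frac{198^{2}}{-49194} = \left(-31740\right) \frac{1}{45258} + 39204 \left(- \frac{1}{49194}\right) = - \frac{5290}{7543} - \frac{726}{911} = - \frac{10295408}{6871673}$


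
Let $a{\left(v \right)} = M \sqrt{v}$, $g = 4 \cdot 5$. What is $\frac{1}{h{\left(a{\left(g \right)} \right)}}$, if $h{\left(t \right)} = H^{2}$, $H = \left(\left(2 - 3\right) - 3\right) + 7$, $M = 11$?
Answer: $\frac{1}{9} \approx 0.11111$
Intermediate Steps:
$g = 20$
$H = 3$ ($H = \left(\left(2 - 3\right) - 3\right) + 7 = \left(-1 - 3\right) + 7 = -4 + 7 = 3$)
$a{\left(v \right)} = 11 \sqrt{v}$
$h{\left(t \right)} = 9$ ($h{\left(t \right)} = 3^{2} = 9$)
$\frac{1}{h{\left(a{\left(g \right)} \right)}} = \frac{1}{9}$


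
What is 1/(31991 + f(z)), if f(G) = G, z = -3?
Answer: 1/31988 ≈ 3.1262e-5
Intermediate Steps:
1/(31991 + f(z)) = 1/(31991 - 3) = 1/31988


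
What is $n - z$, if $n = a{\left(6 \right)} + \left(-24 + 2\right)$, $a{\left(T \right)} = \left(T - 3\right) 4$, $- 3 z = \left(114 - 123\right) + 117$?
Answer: $26$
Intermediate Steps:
$z = -36$ ($z = - \frac{\left(114 - 123\right) + 117}{3} = - \frac{-9 + 117}{3} = \left(- \frac{1}{3}\right) 108 = -36$)
$a{\left(T \right)} = -12 + 4 T$ ($a{\left(T \right)} = \left(-3 + T\right) 4 = -12 + 4 T$)
$n = -10$ ($n = \left(-12 + 4 \cdot 6\right) + \left(-24 + 2\right) = \left(-12 + 24\right) - 22 = 12 - 22 = -10$)
$n - z = -10 - -36 = -10 + 36 = 26$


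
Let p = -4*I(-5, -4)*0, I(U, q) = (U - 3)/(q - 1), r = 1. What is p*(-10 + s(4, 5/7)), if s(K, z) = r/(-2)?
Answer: 0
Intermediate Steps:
I(U, q) = (-3 + U)/(-1 + q)
p = 0 (p = -4*(-3 - 5)/(-1 - 4)*0 = -4*(-8)/(-5)*0 = -(-4)*(-8)/5*0 = -4*8/5*0 = -32/5*0 = 0)
s(K, z) = -½ (s(K, z) = 1/(-2) = 1*(-½) = -½)
p*(-10 + s(4, 5/7)) = 0*(-10 - ½) = 0*(-21/2) = 0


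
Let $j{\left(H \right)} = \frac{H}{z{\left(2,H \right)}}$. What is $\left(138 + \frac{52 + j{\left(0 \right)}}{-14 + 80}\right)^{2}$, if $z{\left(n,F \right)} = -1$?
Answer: $\frac{20976400}{1089} \approx 19262.0$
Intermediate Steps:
$j{\left(H \right)} = - H$ ($j{\left(H \right)} = \frac{H}{-1} = H \left(-1\right) = - H$)
$\left(138 + \frac{52 + j{\left(0 \right)}}{-14 + 80}\right)^{2} = \left(138 + \frac{52 - 0}{-14 + 80}\right)^{2} = \left(138 + \frac{52 + 0}{66}\right)^{2} = \left(138 + 52 \cdot \frac{1}{66}\right)^{2} = \left(138 + \frac{26}{33}\right)^{2} = \left(\frac{4580}{33}\right)^{2} = \frac{20976400}{1089}$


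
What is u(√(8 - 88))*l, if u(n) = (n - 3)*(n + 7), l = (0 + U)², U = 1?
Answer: -101 + 16*I*√5 ≈ -101.0 + 35.777*I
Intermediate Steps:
l = 1 (l = (0 + 1)² = 1² = 1)
u(n) = (-3 + n)*(7 + n)
u(√(8 - 88))*l = (-21 + (√(8 - 88))² + 4*√(8 - 88))*1 = (-21 + (√(-80))² + 4*√(-80))*1 = (-21 + (4*I*√5)² + 4*(4*I*√5))*1 = (-21 - 80 + 16*I*√5)*1 = (-101 + 16*I*√5)*1 = -101 + 16*I*√5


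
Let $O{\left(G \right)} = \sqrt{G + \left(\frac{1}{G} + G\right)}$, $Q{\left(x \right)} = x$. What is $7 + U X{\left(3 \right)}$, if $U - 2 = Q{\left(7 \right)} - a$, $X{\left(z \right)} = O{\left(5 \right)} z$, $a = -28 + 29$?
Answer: $7 + \frac{24 \sqrt{255}}{5} \approx 83.65$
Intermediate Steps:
$O{\left(G \right)} = \sqrt{\frac{1}{G} + 2 G}$ ($O{\left(G \right)} = \sqrt{G + \left(G + \frac{1}{G}\right)} = \sqrt{\frac{1}{G} + 2 G}$)
$a = 1$
$X{\left(z \right)} = \frac{z \sqrt{255}}{5}$ ($X{\left(z \right)} = \sqrt{\frac{1}{5} + 2 \cdot 5} z = \sqrt{\frac{1}{5} + 10} z = \sqrt{\frac{51}{5}} z = \frac{\sqrt{255}}{5} z = \frac{z \sqrt{255}}{5}$)
$U = 8$ ($U = 2 + \left(7 - 1\right) = 2 + 6 = 8$)
$7 + U X{\left(3 \right)} = 7 + 8 \cdot \frac{1}{5} \cdot 3 \sqrt{255} = 7 + 8 \frac{3 \sqrt{255}}{5} = 7 + \frac{24 \sqrt{255}}{5}$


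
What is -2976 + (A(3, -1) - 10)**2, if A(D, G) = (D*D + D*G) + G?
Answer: -2951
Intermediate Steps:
A(D, G) = G + D**2 + D*G (A(D, G) = (D**2 + D*G) + G = G + D**2 + D*G)
-2976 + (A(3, -1) - 10)**2 = -2976 + ((-1 + 3**2 + 3*(-1)) - 10)**2 = -2976 + ((-1 + 9 - 3) - 10)**2 = -2976 + (5 - 10)**2 = -2976 + (-5)**2 = -2976 + 25 = -2951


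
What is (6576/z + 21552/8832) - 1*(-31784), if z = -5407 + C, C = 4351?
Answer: 64323151/2024 ≈ 31780.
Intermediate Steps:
z = -1056 (z = -5407 + 4351 = -1056)
(6576/z + 21552/8832) - 1*(-31784) = (6576/(-1056) + 21552/8832) - 1*(-31784) = (6576*(-1/1056) + 21552*(1/8832)) + 31784 = (-137/22 + 449/184) + 31784 = -7665/2024 + 31784 = 64323151/2024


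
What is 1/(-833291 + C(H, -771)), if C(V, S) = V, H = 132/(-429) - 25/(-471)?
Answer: -6123/5102242352 ≈ -1.2001e-6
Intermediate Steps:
H = -1559/6123 (H = 132*(-1/429) - 25*(-1/471) = -4/13 + 25/471 = -1559/6123 ≈ -0.25461)
1/(-833291 + C(H, -771)) = 1/(-833291 - 1559/6123) = 1/(-5102242352/6123) = -6123/5102242352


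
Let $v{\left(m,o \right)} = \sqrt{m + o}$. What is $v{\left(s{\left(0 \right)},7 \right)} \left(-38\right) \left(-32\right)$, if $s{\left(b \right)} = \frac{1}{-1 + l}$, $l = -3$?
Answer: $1824 \sqrt{3} \approx 3159.3$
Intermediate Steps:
$s{\left(b \right)} = - \frac{1}{4}$ ($s{\left(b \right)} = \frac{1}{-1 - 3} = \frac{1}{-4} = - \frac{1}{4}$)
$v{\left(s{\left(0 \right)},7 \right)} \left(-38\right) \left(-32\right) = \sqrt{- \frac{1}{4} + 7} \left(-38\right) \left(-32\right) = \sqrt{\frac{27}{4}} \left(-38\right) \left(-32\right) = \frac{3 \sqrt{3}}{2} \left(-38\right) \left(-32\right) = - 57 \sqrt{3} \left(-32\right) = 1824 \sqrt{3}$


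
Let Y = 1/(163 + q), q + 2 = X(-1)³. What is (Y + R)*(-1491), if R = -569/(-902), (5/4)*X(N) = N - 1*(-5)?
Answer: -20716698009/21847342 ≈ -948.25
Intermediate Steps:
X(N) = 4 + 4*N/5 (X(N) = 4*(N - 1*(-5))/5 = 4*(N + 5)/5 = 4*(5 + N)/5 = 4 + 4*N/5)
R = 569/902 (R = -569*(-1/902) = 569/902 ≈ 0.63082)
q = 3846/125 (q = -2 + (4 + (⅘)*(-1))³ = -2 + (4 - ⅘)³ = -2 + (16/5)³ = -2 + 4096/125 = 3846/125 ≈ 30.768)
Y = 125/24221 (Y = 1/(163 + 3846/125) = 1/(24221/125) = 125/24221 ≈ 0.0051608)
(Y + R)*(-1491) = (125/24221 + 569/902)*(-1491) = (13894499/21847342)*(-1491) = -20716698009/21847342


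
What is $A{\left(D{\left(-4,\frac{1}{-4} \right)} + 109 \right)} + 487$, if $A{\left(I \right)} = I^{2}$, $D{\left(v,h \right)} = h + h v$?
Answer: $\frac{200513}{16} \approx 12532.0$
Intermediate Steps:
$A{\left(D{\left(-4,\frac{1}{-4} \right)} + 109 \right)} + 487 = \left(\frac{1 - 4}{-4} + 109\right)^{2} + 487 = \left(\left(- \frac{1}{4}\right) \left(-3\right) + 109\right)^{2} + 487 = \left(\frac{3}{4} + 109\right)^{2} + 487 = \left(\frac{439}{4}\right)^{2} + 487 = \frac{192721}{16} + 487 = \frac{200513}{16}$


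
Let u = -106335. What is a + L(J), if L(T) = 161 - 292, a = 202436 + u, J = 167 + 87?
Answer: 95970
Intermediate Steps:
J = 254
a = 96101 (a = 202436 - 106335 = 96101)
L(T) = -131
a + L(J) = 96101 - 131 = 95970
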